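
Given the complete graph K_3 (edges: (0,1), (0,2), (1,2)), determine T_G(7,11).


T(K_3; x,y) = x^2 + x + y.
T(7,11) = 49 + 7 + 11 = 67.

67


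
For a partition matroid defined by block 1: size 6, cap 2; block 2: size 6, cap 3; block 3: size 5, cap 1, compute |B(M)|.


A basis picks exactly ci elements from block i.
Number of bases = product of C(|Si|, ci).
= C(6,2) * C(6,3) * C(5,1)
= 15 * 20 * 5
= 1500.

1500


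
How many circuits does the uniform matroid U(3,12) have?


In U(3,12), circuits are the (4)-element subsets.
Any set of 4 elements is dependent, and removing any one element gives
an independent set of size 3, so it is a minimal dependent set.
Number of circuits = C(12,4) = (12 * 11 * 10 * 9) / (1 * 2 * 3 * 4) = 495.

495


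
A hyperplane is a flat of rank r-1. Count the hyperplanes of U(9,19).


Hyperplanes of U(9,19) are flats of rank 8.
In a uniform matroid, these are exactly the (8)-element subsets.
Count = C(19,8) = 19! / (8! * 11!) = 75582.

75582


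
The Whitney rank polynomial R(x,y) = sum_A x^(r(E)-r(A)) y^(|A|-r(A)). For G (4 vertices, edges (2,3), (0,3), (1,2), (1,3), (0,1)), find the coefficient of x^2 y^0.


R(x,y) = sum over A in 2^E of x^(r(E)-r(A)) * y^(|A|-r(A)).
G has 4 vertices, 5 edges. r(E) = 3.
Enumerate all 2^5 = 32 subsets.
Count subsets with r(E)-r(A)=2 and |A|-r(A)=0: 5.

5


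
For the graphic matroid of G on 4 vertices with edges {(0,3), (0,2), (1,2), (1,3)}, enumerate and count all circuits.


A circuit in a graphic matroid = edge set of a simple cycle.
G has 4 vertices and 4 edges.
Enumerating all minimal edge subsets forming cycles...
Total circuits found: 1.

1


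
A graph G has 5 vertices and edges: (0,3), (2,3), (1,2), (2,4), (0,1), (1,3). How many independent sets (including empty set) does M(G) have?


An independent set in a graphic matroid is an acyclic edge subset.
G has 5 vertices and 6 edges.
Enumerate all 2^6 = 64 subsets, checking for acyclicity.
Total independent sets = 48.

48


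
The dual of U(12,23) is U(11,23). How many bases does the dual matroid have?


The dual of U(r,n) is U(n-r, n) = U(11,23).
Bases of U(11,23) are all (11)-element subsets.
|B(M*)| = (23 choose 11) = 1352078.

1352078


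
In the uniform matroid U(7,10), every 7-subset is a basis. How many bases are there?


Bases of U(7,10) are all 7-element subsets of the 10-element ground set.
Number of bases = C(10,7).
C(10,7) = 120.

120


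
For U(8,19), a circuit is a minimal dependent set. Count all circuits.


In U(8,19), circuits are the (9)-element subsets.
Any set of 9 elements is dependent, and removing any one element gives
an independent set of size 8, so it is a minimal dependent set.
Number of circuits = C(19,9) = 19! / (9! * 10!) = 92378.

92378


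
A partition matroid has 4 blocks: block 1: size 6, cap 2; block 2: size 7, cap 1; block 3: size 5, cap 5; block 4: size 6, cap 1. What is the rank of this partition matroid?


Rank of a partition matroid = sum of min(|Si|, ci) for each block.
= min(6,2) + min(7,1) + min(5,5) + min(6,1)
= 2 + 1 + 5 + 1
= 9.

9


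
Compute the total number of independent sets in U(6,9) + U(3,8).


For a direct sum, |I(M1+M2)| = |I(M1)| * |I(M2)|.
|I(U(6,9))| = sum C(9,k) for k=0..6 = 466.
|I(U(3,8))| = sum C(8,k) for k=0..3 = 93.
Total = 466 * 93 = 43338.

43338


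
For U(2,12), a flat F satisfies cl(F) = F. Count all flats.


Flats of U(2,12): every subset of size < 2 is a flat, plus E itself.
Count = C(12,0) + C(12,1) + 1
     = 1 + 12 + 1
     = 14.

14


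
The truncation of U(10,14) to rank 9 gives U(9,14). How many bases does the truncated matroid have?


Truncating U(10,14) to rank 9 gives U(9,14).
Bases of U(9,14) are all 9-element subsets of 14 elements.
Number of bases = C(14,9) = 14! / (9! * 5!) = 2002.

2002


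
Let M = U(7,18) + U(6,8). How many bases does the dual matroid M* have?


(M1+M2)* = M1* + M2*.
M1* = U(11,18), bases: C(18,11) = 31824.
M2* = U(2,8), bases: C(8,2) = 28.
|B(M*)| = 31824 * 28 = 891072.

891072


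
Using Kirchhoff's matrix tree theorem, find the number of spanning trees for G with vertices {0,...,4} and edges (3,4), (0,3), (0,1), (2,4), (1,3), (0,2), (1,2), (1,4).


By Kirchhoff's matrix tree theorem, the number of spanning trees equals
the determinant of any cofactor of the Laplacian matrix L.
G has 5 vertices and 8 edges.
Computing the (4 x 4) cofactor determinant gives 45.

45


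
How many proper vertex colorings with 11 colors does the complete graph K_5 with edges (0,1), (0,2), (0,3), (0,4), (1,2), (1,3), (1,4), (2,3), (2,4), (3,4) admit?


P(K_5, k) = k(k-1)(k-2)...(k-4).
P(11) = (11) * (10) * (9) * (8) * (7) = 55440.

55440


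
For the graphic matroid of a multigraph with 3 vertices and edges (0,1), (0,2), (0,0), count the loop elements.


In a graphic matroid, a loop is a self-loop edge (u,u) with rank 0.
Examining all 3 edges for self-loops...
Self-loops found: (0,0)
Number of loops = 1.

1


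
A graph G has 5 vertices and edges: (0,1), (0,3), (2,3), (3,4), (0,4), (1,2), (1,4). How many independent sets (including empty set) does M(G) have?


An independent set in a graphic matroid is an acyclic edge subset.
G has 5 vertices and 7 edges.
Enumerate all 2^7 = 128 subsets, checking for acyclicity.
Total independent sets = 86.

86


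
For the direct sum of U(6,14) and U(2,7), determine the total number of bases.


Bases of a direct sum M1 + M2: |B| = |B(M1)| * |B(M2)|.
|B(U(6,14))| = C(14,6) = 3003.
|B(U(2,7))| = C(7,2) = 21.
Total bases = 3003 * 21 = 63063.

63063


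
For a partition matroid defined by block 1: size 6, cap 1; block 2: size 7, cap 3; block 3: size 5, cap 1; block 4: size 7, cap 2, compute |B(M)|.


A basis picks exactly ci elements from block i.
Number of bases = product of C(|Si|, ci).
= C(6,1) * C(7,3) * C(5,1) * C(7,2)
= 6 * 35 * 5 * 21
= 22050.

22050


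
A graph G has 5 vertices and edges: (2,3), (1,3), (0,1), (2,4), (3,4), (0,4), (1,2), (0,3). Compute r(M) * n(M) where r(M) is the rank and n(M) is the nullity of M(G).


r(M) = |V| - c = 5 - 1 = 4.
nullity = |E| - r(M) = 8 - 4 = 4.
Product = 4 * 4 = 16.

16


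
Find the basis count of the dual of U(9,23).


The dual of U(r,n) is U(n-r, n) = U(14,23).
Bases of U(14,23) are all (14)-element subsets.
|B(M*)| = (23 choose 14) = 817190.

817190


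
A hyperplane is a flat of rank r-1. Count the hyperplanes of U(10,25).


Hyperplanes of U(10,25) are flats of rank 9.
In a uniform matroid, these are exactly the (9)-element subsets.
Count = C(25,9) = 25! / (9! * 16!) = 2042975.

2042975


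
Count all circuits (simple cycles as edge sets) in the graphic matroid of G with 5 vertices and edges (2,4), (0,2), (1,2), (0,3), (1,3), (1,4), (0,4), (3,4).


A circuit in a graphic matroid = edge set of a simple cycle.
G has 5 vertices and 8 edges.
Enumerating all minimal edge subsets forming cycles...
Total circuits found: 13.

13


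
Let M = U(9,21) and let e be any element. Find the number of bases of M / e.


Contracting e from U(9,21) gives U(8,20).
Bases of U(8,20) = C(20,8) = 125970.

125970


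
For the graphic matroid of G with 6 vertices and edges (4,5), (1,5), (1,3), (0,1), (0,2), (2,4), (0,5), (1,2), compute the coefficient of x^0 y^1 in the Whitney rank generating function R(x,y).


R(x,y) = sum over A in 2^E of x^(r(E)-r(A)) * y^(|A|-r(A)).
G has 6 vertices, 8 edges. r(E) = 5.
Enumerate all 2^8 = 256 subsets.
Count subsets with r(E)-r(A)=0 and |A|-r(A)=1: 20.

20


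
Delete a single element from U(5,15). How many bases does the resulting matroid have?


Deleting e from U(5,15) gives U(5,14) since n > r.
Bases of U(5,14) = C(14,5) = 14! / (5! * 9!) = 2002.

2002


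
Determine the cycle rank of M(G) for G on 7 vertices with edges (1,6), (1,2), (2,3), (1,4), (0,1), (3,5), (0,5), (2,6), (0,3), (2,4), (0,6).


Cycle rank (nullity) = |E| - r(M) = |E| - (|V| - c).
|E| = 11, |V| = 7, c = 1.
Nullity = 11 - (7 - 1) = 11 - 6 = 5.

5


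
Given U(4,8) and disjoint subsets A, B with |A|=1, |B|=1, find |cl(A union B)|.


|A union B| = 1 + 1 = 2 (disjoint).
In U(4,8), cl(S) = S if |S| < 4, else cl(S) = E.
Since 2 < 4, cl(A union B) = A union B.
|cl(A union B)| = 2.

2


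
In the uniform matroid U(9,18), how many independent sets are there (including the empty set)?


Independent sets of U(9,18) are all subsets of size <= 9.
Count = (18 choose 0) + (18 choose 1) + (18 choose 2) + (18 choose 3) + (18 choose 4) + (18 choose 5) + (18 choose 6) + (18 choose 7) + (18 choose 8) + (18 choose 9)
     = 1 + 18 + 153 + 816 + 3060 + 8568 + 18564 + 31824 + 43758 + 48620
     = 155382.

155382


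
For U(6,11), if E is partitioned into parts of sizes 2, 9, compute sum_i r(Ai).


r(Ai) = min(|Ai|, 6) for each part.
Sum = min(2,6) + min(9,6)
    = 2 + 6
    = 8.

8


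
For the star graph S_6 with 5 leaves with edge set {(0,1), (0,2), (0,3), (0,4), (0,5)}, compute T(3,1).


A star on 6 vertices is a tree with 5 edges.
T(x,y) = x^(5) for any tree.
T(3,1) = 3^5 = 243.

243


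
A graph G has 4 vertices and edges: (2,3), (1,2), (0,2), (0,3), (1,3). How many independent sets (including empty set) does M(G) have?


An independent set in a graphic matroid is an acyclic edge subset.
G has 4 vertices and 5 edges.
Enumerate all 2^5 = 32 subsets, checking for acyclicity.
Total independent sets = 24.

24


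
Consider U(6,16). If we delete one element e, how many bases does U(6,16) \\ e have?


Deleting e from U(6,16) gives U(6,15) since n > r.
Bases of U(6,15) = (15 choose 6) = 5005.

5005


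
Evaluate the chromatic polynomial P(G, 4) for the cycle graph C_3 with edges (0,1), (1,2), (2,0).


P(C_3, k) = (k-1)^3 + (-1)^3*(k-1).
P(4) = (3)^3 - 3
= 27 - 3 = 24.

24


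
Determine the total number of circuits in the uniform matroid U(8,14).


In U(8,14), circuits are the (9)-element subsets.
Any set of 9 elements is dependent, and removing any one element gives
an independent set of size 8, so it is a minimal dependent set.
Number of circuits = C(14,9) = 2002.

2002


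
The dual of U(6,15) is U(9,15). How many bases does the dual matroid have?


The dual of U(r,n) is U(n-r, n) = U(9,15).
Bases of U(9,15) are all (9)-element subsets.
|B(M*)| = C(15,9) = 15! / (9! * 6!) = 5005.

5005


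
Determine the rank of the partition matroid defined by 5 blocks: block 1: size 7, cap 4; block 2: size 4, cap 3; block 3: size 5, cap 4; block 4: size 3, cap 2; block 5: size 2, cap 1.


Rank of a partition matroid = sum of min(|Si|, ci) for each block.
= min(7,4) + min(4,3) + min(5,4) + min(3,2) + min(2,1)
= 4 + 3 + 4 + 2 + 1
= 14.

14


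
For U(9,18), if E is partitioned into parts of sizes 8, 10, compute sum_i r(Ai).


r(Ai) = min(|Ai|, 9) for each part.
Sum = min(8,9) + min(10,9)
    = 8 + 9
    = 17.

17


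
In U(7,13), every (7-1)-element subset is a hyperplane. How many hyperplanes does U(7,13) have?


Hyperplanes of U(7,13) are flats of rank 6.
In a uniform matroid, these are exactly the (6)-element subsets.
Count = (13 choose 6) = 1716.

1716


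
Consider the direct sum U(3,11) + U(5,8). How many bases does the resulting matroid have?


Bases of a direct sum M1 + M2: |B| = |B(M1)| * |B(M2)|.
|B(U(3,11))| = C(11,3) = 165.
|B(U(5,8))| = C(8,5) = 56.
Total bases = 165 * 56 = 9240.

9240


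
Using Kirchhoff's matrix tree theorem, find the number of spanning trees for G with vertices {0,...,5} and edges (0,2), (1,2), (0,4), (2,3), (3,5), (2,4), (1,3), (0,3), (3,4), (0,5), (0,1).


By Kirchhoff's matrix tree theorem, the number of spanning trees equals
the determinant of any cofactor of the Laplacian matrix L.
G has 6 vertices and 11 edges.
Computing the (5 x 5) cofactor determinant gives 180.

180


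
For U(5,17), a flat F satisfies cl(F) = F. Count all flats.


Flats of U(5,17): every subset of size < 5 is a flat, plus E itself.
Count = (17 choose 0) + (17 choose 1) + (17 choose 2) + (17 choose 3) + (17 choose 4) + 1
     = 1 + 17 + 136 + 680 + 2380 + 1
     = 3215.

3215


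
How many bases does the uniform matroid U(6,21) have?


Bases of U(6,21) are all 6-element subsets of the 21-element ground set.
Number of bases = C(21,6).
(21 choose 6) = 54264.

54264


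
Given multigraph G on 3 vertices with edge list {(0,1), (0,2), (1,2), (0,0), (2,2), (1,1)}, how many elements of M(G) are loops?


In a graphic matroid, a loop is a self-loop edge (u,u) with rank 0.
Examining all 6 edges for self-loops...
Self-loops found: (0,0), (2,2), (1,1)
Number of loops = 3.

3


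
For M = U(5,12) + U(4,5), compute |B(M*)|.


(M1+M2)* = M1* + M2*.
M1* = U(7,12), bases: C(12,7) = 792.
M2* = U(1,5), bases: C(5,1) = 5.
|B(M*)| = 792 * 5 = 3960.

3960


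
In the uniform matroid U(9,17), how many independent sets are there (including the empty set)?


Independent sets of U(9,17) are all subsets of size <= 9.
Count = C(17,0) + C(17,1) + C(17,2) + C(17,3) + C(17,4) + C(17,5) + C(17,6) + C(17,7) + C(17,8) + C(17,9)
     = 1 + 17 + 136 + 680 + 2380 + 6188 + 12376 + 19448 + 24310 + 24310
     = 89846.

89846


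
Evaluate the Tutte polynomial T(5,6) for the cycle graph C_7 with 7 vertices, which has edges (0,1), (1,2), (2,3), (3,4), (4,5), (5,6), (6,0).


T(C_7; x,y) = x + x^2 + ... + x^(6) + y.
T(5,6) = 5^1 + 5^2 + 5^3 + 5^4 + 5^5 + 5^6 + 6
= 5 + 25 + 125 + 625 + 3125 + 15625 + 6
= 19536.

19536


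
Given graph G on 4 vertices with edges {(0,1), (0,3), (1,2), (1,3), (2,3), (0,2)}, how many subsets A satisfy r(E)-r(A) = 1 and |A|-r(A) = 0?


R(x,y) = sum over A in 2^E of x^(r(E)-r(A)) * y^(|A|-r(A)).
G has 4 vertices, 6 edges. r(E) = 3.
Enumerate all 2^6 = 64 subsets.
Count subsets with r(E)-r(A)=1 and |A|-r(A)=0: 15.

15


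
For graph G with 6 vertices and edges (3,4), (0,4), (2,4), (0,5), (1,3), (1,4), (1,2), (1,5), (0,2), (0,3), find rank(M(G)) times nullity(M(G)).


r(M) = |V| - c = 6 - 1 = 5.
nullity = |E| - r(M) = 10 - 5 = 5.
Product = 5 * 5 = 25.

25


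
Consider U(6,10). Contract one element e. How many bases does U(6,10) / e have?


Contracting e from U(6,10) gives U(5,9).
Bases of U(5,9) = C(9,5) = 9! / (5! * 4!) = 126.

126


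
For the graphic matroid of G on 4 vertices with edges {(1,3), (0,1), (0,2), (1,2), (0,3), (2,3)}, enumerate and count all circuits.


A circuit in a graphic matroid = edge set of a simple cycle.
G has 4 vertices and 6 edges.
Enumerating all minimal edge subsets forming cycles...
Total circuits found: 7.

7


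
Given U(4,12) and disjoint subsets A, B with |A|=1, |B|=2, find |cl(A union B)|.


|A union B| = 1 + 2 = 3 (disjoint).
In U(4,12), cl(S) = S if |S| < 4, else cl(S) = E.
Since 3 < 4, cl(A union B) = A union B.
|cl(A union B)| = 3.

3


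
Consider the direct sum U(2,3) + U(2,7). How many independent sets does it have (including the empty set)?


For a direct sum, |I(M1+M2)| = |I(M1)| * |I(M2)|.
|I(U(2,3))| = sum C(3,k) for k=0..2 = 7.
|I(U(2,7))| = sum C(7,k) for k=0..2 = 29.
Total = 7 * 29 = 203.

203


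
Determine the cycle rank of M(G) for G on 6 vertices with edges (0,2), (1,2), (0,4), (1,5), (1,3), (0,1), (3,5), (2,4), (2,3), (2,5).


Cycle rank (nullity) = |E| - r(M) = |E| - (|V| - c).
|E| = 10, |V| = 6, c = 1.
Nullity = 10 - (6 - 1) = 10 - 5 = 5.

5


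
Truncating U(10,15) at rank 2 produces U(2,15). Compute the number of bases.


Truncating U(10,15) to rank 2 gives U(2,15).
Bases of U(2,15) are all 2-element subsets of 15 elements.
Number of bases = C(15,2) = 15! / (2! * 13!) = 105.

105


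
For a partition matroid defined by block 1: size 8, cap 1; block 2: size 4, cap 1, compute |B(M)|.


A basis picks exactly ci elements from block i.
Number of bases = product of C(|Si|, ci).
= C(8,1) * C(4,1)
= 8 * 4
= 32.

32


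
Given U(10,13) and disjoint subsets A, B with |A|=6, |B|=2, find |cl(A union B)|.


|A union B| = 6 + 2 = 8 (disjoint).
In U(10,13), cl(S) = S if |S| < 10, else cl(S) = E.
Since 8 < 10, cl(A union B) = A union B.
|cl(A union B)| = 8.

8


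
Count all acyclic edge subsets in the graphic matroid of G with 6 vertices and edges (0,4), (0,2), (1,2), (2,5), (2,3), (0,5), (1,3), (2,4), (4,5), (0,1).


An independent set in a graphic matroid is an acyclic edge subset.
G has 6 vertices and 10 edges.
Enumerate all 2^10 = 1024 subsets, checking for acyclicity.
Total independent sets = 436.

436


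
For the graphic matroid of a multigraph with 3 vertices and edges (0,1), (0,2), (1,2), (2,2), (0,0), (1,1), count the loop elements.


In a graphic matroid, a loop is a self-loop edge (u,u) with rank 0.
Examining all 6 edges for self-loops...
Self-loops found: (2,2), (0,0), (1,1)
Number of loops = 3.

3


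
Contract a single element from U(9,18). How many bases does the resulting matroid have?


Contracting e from U(9,18) gives U(8,17).
Bases of U(8,17) = (17 choose 8) = 24310.

24310


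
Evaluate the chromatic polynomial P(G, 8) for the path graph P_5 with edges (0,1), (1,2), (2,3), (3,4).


P(P_5, k) = k * (k-1)^(4).
P(8) = 8 * 7^4 = 8 * 2401 = 19208.

19208


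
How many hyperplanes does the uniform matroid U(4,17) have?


Hyperplanes of U(4,17) are flats of rank 3.
In a uniform matroid, these are exactly the (3)-element subsets.
Count = C(17,3) = 17! / (3! * 14!) = 680.

680


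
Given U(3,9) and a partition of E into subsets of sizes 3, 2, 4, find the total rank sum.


r(Ai) = min(|Ai|, 3) for each part.
Sum = min(3,3) + min(2,3) + min(4,3)
    = 3 + 2 + 3
    = 8.

8


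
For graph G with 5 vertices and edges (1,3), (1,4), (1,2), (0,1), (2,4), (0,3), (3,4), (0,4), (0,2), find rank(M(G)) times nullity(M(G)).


r(M) = |V| - c = 5 - 1 = 4.
nullity = |E| - r(M) = 9 - 4 = 5.
Product = 4 * 5 = 20.

20


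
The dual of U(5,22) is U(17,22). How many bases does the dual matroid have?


The dual of U(r,n) is U(n-r, n) = U(17,22).
Bases of U(17,22) are all (17)-element subsets.
|B(M*)| = C(22,17) = 26334.

26334


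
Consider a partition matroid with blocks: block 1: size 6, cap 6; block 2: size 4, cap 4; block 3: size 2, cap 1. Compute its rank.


Rank of a partition matroid = sum of min(|Si|, ci) for each block.
= min(6,6) + min(4,4) + min(2,1)
= 6 + 4 + 1
= 11.

11


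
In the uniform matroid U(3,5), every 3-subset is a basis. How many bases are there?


Bases of U(3,5) are all 3-element subsets of the 5-element ground set.
Number of bases = C(5,3).
(5 choose 3) = 10.

10


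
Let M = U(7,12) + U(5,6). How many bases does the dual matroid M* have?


(M1+M2)* = M1* + M2*.
M1* = U(5,12), bases: C(12,5) = 792.
M2* = U(1,6), bases: C(6,1) = 6.
|B(M*)| = 792 * 6 = 4752.

4752


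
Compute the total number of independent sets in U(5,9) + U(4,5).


For a direct sum, |I(M1+M2)| = |I(M1)| * |I(M2)|.
|I(U(5,9))| = sum C(9,k) for k=0..5 = 382.
|I(U(4,5))| = sum C(5,k) for k=0..4 = 31.
Total = 382 * 31 = 11842.

11842


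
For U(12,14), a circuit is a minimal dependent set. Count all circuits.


In U(12,14), circuits are the (13)-element subsets.
Any set of 13 elements is dependent, and removing any one element gives
an independent set of size 12, so it is a minimal dependent set.
Number of circuits = C(14,13) = 14.

14


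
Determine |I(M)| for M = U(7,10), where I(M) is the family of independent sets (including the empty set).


Independent sets of U(7,10) are all subsets of size <= 7.
Count = C(10,0) + C(10,1) + C(10,2) + C(10,3) + C(10,4) + C(10,5) + C(10,6) + C(10,7)
     = 1 + 10 + 45 + 120 + 210 + 252 + 210 + 120
     = 968.

968


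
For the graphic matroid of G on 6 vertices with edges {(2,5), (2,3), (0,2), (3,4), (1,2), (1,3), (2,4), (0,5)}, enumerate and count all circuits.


A circuit in a graphic matroid = edge set of a simple cycle.
G has 6 vertices and 8 edges.
Enumerating all minimal edge subsets forming cycles...
Total circuits found: 4.

4


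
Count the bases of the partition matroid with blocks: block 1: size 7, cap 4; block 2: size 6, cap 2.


A basis picks exactly ci elements from block i.
Number of bases = product of C(|Si|, ci).
= C(7,4) * C(6,2)
= 35 * 15
= 525.

525


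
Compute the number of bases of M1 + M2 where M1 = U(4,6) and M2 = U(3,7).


Bases of a direct sum M1 + M2: |B| = |B(M1)| * |B(M2)|.
|B(U(4,6))| = C(6,4) = 15.
|B(U(3,7))| = C(7,3) = 35.
Total bases = 15 * 35 = 525.

525


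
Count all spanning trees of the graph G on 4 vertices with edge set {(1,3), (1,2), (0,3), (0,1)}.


By Kirchhoff's matrix tree theorem, the number of spanning trees equals
the determinant of any cofactor of the Laplacian matrix L.
G has 4 vertices and 4 edges.
Computing the (3 x 3) cofactor determinant gives 3.

3


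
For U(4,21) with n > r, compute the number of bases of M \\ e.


Deleting e from U(4,21) gives U(4,20) since n > r.
Bases of U(4,20) = C(20,4) = (20 * 19 * 18 * 17) / (1 * 2 * 3 * 4) = 4845.

4845


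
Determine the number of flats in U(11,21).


Flats of U(11,21): every subset of size < 11 is a flat, plus E itself.
Count = (21 choose 0) + (21 choose 1) + (21 choose 2) + (21 choose 3) + (21 choose 4) + (21 choose 5) + (21 choose 6) + (21 choose 7) + (21 choose 8) + (21 choose 9) + (21 choose 10) + 1
     = 1 + 21 + 210 + 1330 + 5985 + 20349 + 54264 + 116280 + 203490 + 293930 + 352716 + 1
     = 1048577.

1048577


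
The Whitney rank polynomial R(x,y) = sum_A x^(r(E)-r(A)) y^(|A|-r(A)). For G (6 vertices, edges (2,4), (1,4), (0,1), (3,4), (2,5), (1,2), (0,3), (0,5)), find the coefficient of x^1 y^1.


R(x,y) = sum over A in 2^E of x^(r(E)-r(A)) * y^(|A|-r(A)).
G has 6 vertices, 8 edges. r(E) = 5.
Enumerate all 2^8 = 256 subsets.
Count subsets with r(E)-r(A)=1 and |A|-r(A)=1: 21.

21


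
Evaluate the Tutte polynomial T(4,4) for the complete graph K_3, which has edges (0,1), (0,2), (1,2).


T(K_3; x,y) = x^2 + x + y.
T(4,4) = 16 + 4 + 4 = 24.

24


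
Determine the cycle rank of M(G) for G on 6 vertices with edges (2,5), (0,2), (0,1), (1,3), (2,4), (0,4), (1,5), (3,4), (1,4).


Cycle rank (nullity) = |E| - r(M) = |E| - (|V| - c).
|E| = 9, |V| = 6, c = 1.
Nullity = 9 - (6 - 1) = 9 - 5 = 4.

4


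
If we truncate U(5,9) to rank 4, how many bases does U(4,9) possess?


Truncating U(5,9) to rank 4 gives U(4,9).
Bases of U(4,9) are all 4-element subsets of 9 elements.
Number of bases = C(9,4) = (9 * 8 * 7 * 6) / (1 * 2 * 3 * 4) = 126.

126


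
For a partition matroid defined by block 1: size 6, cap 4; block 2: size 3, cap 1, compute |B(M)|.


A basis picks exactly ci elements from block i.
Number of bases = product of C(|Si|, ci).
= C(6,4) * C(3,1)
= 15 * 3
= 45.

45


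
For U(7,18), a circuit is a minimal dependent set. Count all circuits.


In U(7,18), circuits are the (8)-element subsets.
Any set of 8 elements is dependent, and removing any one element gives
an independent set of size 7, so it is a minimal dependent set.
Number of circuits = C(18,8) = 18! / (8! * 10!) = 43758.

43758


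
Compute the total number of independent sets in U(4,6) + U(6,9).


For a direct sum, |I(M1+M2)| = |I(M1)| * |I(M2)|.
|I(U(4,6))| = sum C(6,k) for k=0..4 = 57.
|I(U(6,9))| = sum C(9,k) for k=0..6 = 466.
Total = 57 * 466 = 26562.

26562


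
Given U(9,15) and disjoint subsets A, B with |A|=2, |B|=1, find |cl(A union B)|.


|A union B| = 2 + 1 = 3 (disjoint).
In U(9,15), cl(S) = S if |S| < 9, else cl(S) = E.
Since 3 < 9, cl(A union B) = A union B.
|cl(A union B)| = 3.

3


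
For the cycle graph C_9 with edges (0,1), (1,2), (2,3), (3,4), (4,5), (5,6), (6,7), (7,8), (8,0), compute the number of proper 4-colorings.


P(C_9, k) = (k-1)^9 + (-1)^9*(k-1).
P(4) = (3)^9 - 3
= 19683 - 3 = 19680.

19680


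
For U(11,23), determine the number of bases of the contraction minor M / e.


Contracting e from U(11,23) gives U(10,22).
Bases of U(10,22) = C(22,10) = 22! / (10! * 12!) = 646646.

646646


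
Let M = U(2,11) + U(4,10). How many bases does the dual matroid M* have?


(M1+M2)* = M1* + M2*.
M1* = U(9,11), bases: C(11,9) = 55.
M2* = U(6,10), bases: C(10,6) = 210.
|B(M*)| = 55 * 210 = 11550.

11550


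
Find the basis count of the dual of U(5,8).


The dual of U(r,n) is U(n-r, n) = U(3,8).
Bases of U(3,8) are all (3)-element subsets.
|B(M*)| = (8 choose 3) = 56.

56


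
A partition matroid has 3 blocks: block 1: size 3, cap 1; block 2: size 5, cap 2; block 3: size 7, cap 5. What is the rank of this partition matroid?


Rank of a partition matroid = sum of min(|Si|, ci) for each block.
= min(3,1) + min(5,2) + min(7,5)
= 1 + 2 + 5
= 8.

8


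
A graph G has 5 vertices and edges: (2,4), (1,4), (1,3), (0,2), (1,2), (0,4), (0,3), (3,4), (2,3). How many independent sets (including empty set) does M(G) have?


An independent set in a graphic matroid is an acyclic edge subset.
G has 5 vertices and 9 edges.
Enumerate all 2^9 = 512 subsets, checking for acyclicity.
Total independent sets = 198.

198


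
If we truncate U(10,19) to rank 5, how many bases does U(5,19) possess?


Truncating U(10,19) to rank 5 gives U(5,19).
Bases of U(5,19) are all 5-element subsets of 19 elements.
Number of bases = C(19,5) = 19! / (5! * 14!) = 11628.

11628


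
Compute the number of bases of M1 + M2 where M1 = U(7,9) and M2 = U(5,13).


Bases of a direct sum M1 + M2: |B| = |B(M1)| * |B(M2)|.
|B(U(7,9))| = C(9,7) = 36.
|B(U(5,13))| = C(13,5) = 1287.
Total bases = 36 * 1287 = 46332.

46332


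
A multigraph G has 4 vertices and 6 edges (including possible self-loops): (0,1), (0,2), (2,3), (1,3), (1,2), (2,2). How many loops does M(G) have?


In a graphic matroid, a loop is a self-loop edge (u,u) with rank 0.
Examining all 6 edges for self-loops...
Self-loops found: (2,2)
Number of loops = 1.

1


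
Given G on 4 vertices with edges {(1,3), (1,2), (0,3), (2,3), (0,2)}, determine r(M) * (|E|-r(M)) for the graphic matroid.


r(M) = |V| - c = 4 - 1 = 3.
nullity = |E| - r(M) = 5 - 3 = 2.
Product = 3 * 2 = 6.

6


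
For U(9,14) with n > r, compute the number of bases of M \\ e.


Deleting e from U(9,14) gives U(9,13) since n > r.
Bases of U(9,13) = C(13,9) = 715.

715


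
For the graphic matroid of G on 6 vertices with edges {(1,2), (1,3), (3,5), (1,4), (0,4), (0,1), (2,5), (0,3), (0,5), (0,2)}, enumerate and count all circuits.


A circuit in a graphic matroid = edge set of a simple cycle.
G has 6 vertices and 10 edges.
Enumerating all minimal edge subsets forming cycles...
Total circuits found: 20.

20


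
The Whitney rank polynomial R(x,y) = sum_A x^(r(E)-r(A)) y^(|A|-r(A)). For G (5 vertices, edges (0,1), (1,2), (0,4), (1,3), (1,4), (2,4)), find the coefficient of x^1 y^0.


R(x,y) = sum over A in 2^E of x^(r(E)-r(A)) * y^(|A|-r(A)).
G has 5 vertices, 6 edges. r(E) = 4.
Enumerate all 2^6 = 64 subsets.
Count subsets with r(E)-r(A)=1 and |A|-r(A)=0: 18.

18


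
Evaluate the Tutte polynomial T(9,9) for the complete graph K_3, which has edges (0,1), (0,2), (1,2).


T(K_3; x,y) = x^2 + x + y.
T(9,9) = 81 + 9 + 9 = 99.

99


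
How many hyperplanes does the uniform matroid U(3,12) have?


Hyperplanes of U(3,12) are flats of rank 2.
In a uniform matroid, these are exactly the (2)-element subsets.
Count = (12 choose 2) = 66.

66


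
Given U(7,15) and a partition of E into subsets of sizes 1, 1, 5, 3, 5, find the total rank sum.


r(Ai) = min(|Ai|, 7) for each part.
Sum = min(1,7) + min(1,7) + min(5,7) + min(3,7) + min(5,7)
    = 1 + 1 + 5 + 3 + 5
    = 15.

15


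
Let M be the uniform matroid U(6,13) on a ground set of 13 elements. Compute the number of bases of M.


Bases of U(6,13) are all 6-element subsets of the 13-element ground set.
Number of bases = C(13,6).
C(13,6) = 1716.

1716


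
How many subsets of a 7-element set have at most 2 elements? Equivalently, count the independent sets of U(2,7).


Independent sets of U(2,7) are all subsets of size <= 2.
Count = (7 choose 0) + (7 choose 1) + (7 choose 2)
     = 1 + 7 + 21
     = 29.

29


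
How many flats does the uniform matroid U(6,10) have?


Flats of U(6,10): every subset of size < 6 is a flat, plus E itself.
Count = C(10,0) + C(10,1) + C(10,2) + C(10,3) + C(10,4) + C(10,5) + 1
     = 1 + 10 + 45 + 120 + 210 + 252 + 1
     = 639.

639


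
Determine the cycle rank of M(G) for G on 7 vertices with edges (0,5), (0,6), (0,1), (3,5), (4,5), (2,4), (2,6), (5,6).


Cycle rank (nullity) = |E| - r(M) = |E| - (|V| - c).
|E| = 8, |V| = 7, c = 1.
Nullity = 8 - (7 - 1) = 8 - 6 = 2.

2


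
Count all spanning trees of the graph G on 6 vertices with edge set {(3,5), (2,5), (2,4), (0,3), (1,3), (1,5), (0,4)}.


By Kirchhoff's matrix tree theorem, the number of spanning trees equals
the determinant of any cofactor of the Laplacian matrix L.
G has 6 vertices and 7 edges.
Computing the (5 x 5) cofactor determinant gives 14.

14


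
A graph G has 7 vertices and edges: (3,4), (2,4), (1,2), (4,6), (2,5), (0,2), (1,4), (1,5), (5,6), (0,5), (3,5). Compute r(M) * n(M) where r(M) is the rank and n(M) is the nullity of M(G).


r(M) = |V| - c = 7 - 1 = 6.
nullity = |E| - r(M) = 11 - 6 = 5.
Product = 6 * 5 = 30.

30


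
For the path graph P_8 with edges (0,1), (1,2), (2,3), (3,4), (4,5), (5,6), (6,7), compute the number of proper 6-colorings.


P(P_8, k) = k * (k-1)^(7).
P(6) = 6 * 5^7 = 6 * 78125 = 468750.

468750


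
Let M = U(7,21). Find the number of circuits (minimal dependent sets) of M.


In U(7,21), circuits are the (8)-element subsets.
Any set of 8 elements is dependent, and removing any one element gives
an independent set of size 7, so it is a minimal dependent set.
Number of circuits = (21 choose 8) = 203490.

203490


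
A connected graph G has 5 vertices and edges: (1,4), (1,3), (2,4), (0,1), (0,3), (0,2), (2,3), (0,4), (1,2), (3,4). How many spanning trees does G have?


By Kirchhoff's matrix tree theorem, the number of spanning trees equals
the determinant of any cofactor of the Laplacian matrix L.
G has 5 vertices and 10 edges.
Computing the (4 x 4) cofactor determinant gives 125.

125


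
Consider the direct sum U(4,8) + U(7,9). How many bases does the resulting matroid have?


Bases of a direct sum M1 + M2: |B| = |B(M1)| * |B(M2)|.
|B(U(4,8))| = C(8,4) = 70.
|B(U(7,9))| = C(9,7) = 36.
Total bases = 70 * 36 = 2520.

2520


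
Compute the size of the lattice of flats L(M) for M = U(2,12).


Flats of U(2,12): every subset of size < 2 is a flat, plus E itself.
Count = (12 choose 0) + (12 choose 1) + 1
     = 1 + 12 + 1
     = 14.

14


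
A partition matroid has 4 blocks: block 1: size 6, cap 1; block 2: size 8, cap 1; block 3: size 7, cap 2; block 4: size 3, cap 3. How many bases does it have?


A basis picks exactly ci elements from block i.
Number of bases = product of C(|Si|, ci).
= C(6,1) * C(8,1) * C(7,2) * C(3,3)
= 6 * 8 * 21 * 1
= 1008.

1008


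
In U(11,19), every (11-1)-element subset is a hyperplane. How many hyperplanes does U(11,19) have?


Hyperplanes of U(11,19) are flats of rank 10.
In a uniform matroid, these are exactly the (10)-element subsets.
Count = C(19,10) = 19! / (10! * 9!) = 92378.

92378


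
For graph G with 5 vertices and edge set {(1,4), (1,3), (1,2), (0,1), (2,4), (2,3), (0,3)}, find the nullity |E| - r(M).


Cycle rank (nullity) = |E| - r(M) = |E| - (|V| - c).
|E| = 7, |V| = 5, c = 1.
Nullity = 7 - (5 - 1) = 7 - 4 = 3.

3


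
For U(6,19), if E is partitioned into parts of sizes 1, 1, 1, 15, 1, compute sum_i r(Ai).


r(Ai) = min(|Ai|, 6) for each part.
Sum = min(1,6) + min(1,6) + min(1,6) + min(15,6) + min(1,6)
    = 1 + 1 + 1 + 6 + 1
    = 10.

10


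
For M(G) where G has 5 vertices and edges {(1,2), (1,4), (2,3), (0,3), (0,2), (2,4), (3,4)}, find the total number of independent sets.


An independent set in a graphic matroid is an acyclic edge subset.
G has 5 vertices and 7 edges.
Enumerate all 2^7 = 128 subsets, checking for acyclicity.
Total independent sets = 82.

82


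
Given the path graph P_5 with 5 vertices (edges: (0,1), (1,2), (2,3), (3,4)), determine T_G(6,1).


A path on 5 vertices is a tree with 4 edges.
T(x,y) = x^(4) for any tree.
T(6,1) = 6^4 = 1296.

1296


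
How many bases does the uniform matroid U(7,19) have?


Bases of U(7,19) are all 7-element subsets of the 19-element ground set.
Number of bases = C(19,7).
(19 choose 7) = 50388.

50388


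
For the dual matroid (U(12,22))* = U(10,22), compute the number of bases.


The dual of U(r,n) is U(n-r, n) = U(10,22).
Bases of U(10,22) are all (10)-element subsets.
|B(M*)| = (22 choose 10) = 646646.

646646


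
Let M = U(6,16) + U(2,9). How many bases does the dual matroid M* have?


(M1+M2)* = M1* + M2*.
M1* = U(10,16), bases: C(16,10) = 8008.
M2* = U(7,9), bases: C(9,7) = 36.
|B(M*)| = 8008 * 36 = 288288.

288288


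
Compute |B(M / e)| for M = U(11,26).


Contracting e from U(11,26) gives U(10,25).
Bases of U(10,25) = C(25,10) = 25! / (10! * 15!) = 3268760.

3268760


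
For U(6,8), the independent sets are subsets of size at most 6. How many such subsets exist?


Independent sets of U(6,8) are all subsets of size <= 6.
Count = C(8,0) + C(8,1) + C(8,2) + C(8,3) + C(8,4) + C(8,5) + C(8,6)
     = 1 + 8 + 28 + 56 + 70 + 56 + 28
     = 247.

247


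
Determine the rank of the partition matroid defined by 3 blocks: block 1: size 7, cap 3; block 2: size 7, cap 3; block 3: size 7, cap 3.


Rank of a partition matroid = sum of min(|Si|, ci) for each block.
= min(7,3) + min(7,3) + min(7,3)
= 3 + 3 + 3
= 9.

9


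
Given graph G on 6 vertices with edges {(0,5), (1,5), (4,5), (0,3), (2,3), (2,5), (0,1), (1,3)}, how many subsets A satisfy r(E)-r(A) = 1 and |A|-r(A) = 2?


R(x,y) = sum over A in 2^E of x^(r(E)-r(A)) * y^(|A|-r(A)).
G has 6 vertices, 8 edges. r(E) = 5.
Enumerate all 2^8 = 256 subsets.
Count subsets with r(E)-r(A)=1 and |A|-r(A)=2: 8.

8


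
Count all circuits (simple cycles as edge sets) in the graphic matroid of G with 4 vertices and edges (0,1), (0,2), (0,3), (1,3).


A circuit in a graphic matroid = edge set of a simple cycle.
G has 4 vertices and 4 edges.
Enumerating all minimal edge subsets forming cycles...
Total circuits found: 1.

1


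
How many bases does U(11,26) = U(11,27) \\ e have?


Deleting e from U(11,27) gives U(11,26) since n > r.
Bases of U(11,26) = C(26,11) = 7726160.

7726160


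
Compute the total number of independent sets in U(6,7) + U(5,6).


For a direct sum, |I(M1+M2)| = |I(M1)| * |I(M2)|.
|I(U(6,7))| = sum C(7,k) for k=0..6 = 127.
|I(U(5,6))| = sum C(6,k) for k=0..5 = 63.
Total = 127 * 63 = 8001.

8001


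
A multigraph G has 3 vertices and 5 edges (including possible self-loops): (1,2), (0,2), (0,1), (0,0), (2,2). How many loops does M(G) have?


In a graphic matroid, a loop is a self-loop edge (u,u) with rank 0.
Examining all 5 edges for self-loops...
Self-loops found: (0,0), (2,2)
Number of loops = 2.

2


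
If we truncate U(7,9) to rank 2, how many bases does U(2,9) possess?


Truncating U(7,9) to rank 2 gives U(2,9).
Bases of U(2,9) are all 2-element subsets of 9 elements.
Number of bases = (9 choose 2) = 36.

36


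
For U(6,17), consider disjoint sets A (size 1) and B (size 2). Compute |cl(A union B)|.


|A union B| = 1 + 2 = 3 (disjoint).
In U(6,17), cl(S) = S if |S| < 6, else cl(S) = E.
Since 3 < 6, cl(A union B) = A union B.
|cl(A union B)| = 3.

3


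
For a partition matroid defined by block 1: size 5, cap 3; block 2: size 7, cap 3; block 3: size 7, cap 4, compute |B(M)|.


A basis picks exactly ci elements from block i.
Number of bases = product of C(|Si|, ci).
= C(5,3) * C(7,3) * C(7,4)
= 10 * 35 * 35
= 12250.

12250


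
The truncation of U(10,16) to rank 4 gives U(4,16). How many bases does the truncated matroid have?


Truncating U(10,16) to rank 4 gives U(4,16).
Bases of U(4,16) are all 4-element subsets of 16 elements.
Number of bases = C(16,4) = 16! / (4! * 12!) = 1820.

1820


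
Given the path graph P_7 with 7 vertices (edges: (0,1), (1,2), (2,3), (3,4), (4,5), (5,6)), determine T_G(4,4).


A path on 7 vertices is a tree with 6 edges.
T(x,y) = x^(6) for any tree.
T(4,4) = 4^6 = 4096.

4096


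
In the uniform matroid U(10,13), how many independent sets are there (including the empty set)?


Independent sets of U(10,13) are all subsets of size <= 10.
Count = (13 choose 0) + (13 choose 1) + (13 choose 2) + (13 choose 3) + (13 choose 4) + (13 choose 5) + (13 choose 6) + (13 choose 7) + (13 choose 8) + (13 choose 9) + (13 choose 10)
     = 1 + 13 + 78 + 286 + 715 + 1287 + 1716 + 1716 + 1287 + 715 + 286
     = 8100.

8100


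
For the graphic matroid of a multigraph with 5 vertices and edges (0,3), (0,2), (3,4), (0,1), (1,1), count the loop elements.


In a graphic matroid, a loop is a self-loop edge (u,u) with rank 0.
Examining all 5 edges for self-loops...
Self-loops found: (1,1)
Number of loops = 1.

1


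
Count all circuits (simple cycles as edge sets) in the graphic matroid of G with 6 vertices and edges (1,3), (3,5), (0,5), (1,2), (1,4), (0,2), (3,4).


A circuit in a graphic matroid = edge set of a simple cycle.
G has 6 vertices and 7 edges.
Enumerating all minimal edge subsets forming cycles...
Total circuits found: 3.

3


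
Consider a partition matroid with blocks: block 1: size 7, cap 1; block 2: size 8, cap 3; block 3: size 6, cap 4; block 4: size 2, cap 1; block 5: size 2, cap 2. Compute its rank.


Rank of a partition matroid = sum of min(|Si|, ci) for each block.
= min(7,1) + min(8,3) + min(6,4) + min(2,1) + min(2,2)
= 1 + 3 + 4 + 1 + 2
= 11.

11


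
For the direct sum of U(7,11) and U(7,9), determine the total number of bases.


Bases of a direct sum M1 + M2: |B| = |B(M1)| * |B(M2)|.
|B(U(7,11))| = C(11,7) = 330.
|B(U(7,9))| = C(9,7) = 36.
Total bases = 330 * 36 = 11880.

11880


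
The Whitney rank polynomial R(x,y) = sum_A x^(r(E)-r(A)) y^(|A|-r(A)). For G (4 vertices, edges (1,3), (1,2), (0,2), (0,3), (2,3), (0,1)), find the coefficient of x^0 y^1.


R(x,y) = sum over A in 2^E of x^(r(E)-r(A)) * y^(|A|-r(A)).
G has 4 vertices, 6 edges. r(E) = 3.
Enumerate all 2^6 = 64 subsets.
Count subsets with r(E)-r(A)=0 and |A|-r(A)=1: 15.

15


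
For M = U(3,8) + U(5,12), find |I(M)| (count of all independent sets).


For a direct sum, |I(M1+M2)| = |I(M1)| * |I(M2)|.
|I(U(3,8))| = sum C(8,k) for k=0..3 = 93.
|I(U(5,12))| = sum C(12,k) for k=0..5 = 1586.
Total = 93 * 1586 = 147498.

147498


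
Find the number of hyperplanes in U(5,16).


Hyperplanes of U(5,16) are flats of rank 4.
In a uniform matroid, these are exactly the (4)-element subsets.
Count = C(16,4) = (16 * 15 * 14 * 13) / (1 * 2 * 3 * 4) = 1820.

1820


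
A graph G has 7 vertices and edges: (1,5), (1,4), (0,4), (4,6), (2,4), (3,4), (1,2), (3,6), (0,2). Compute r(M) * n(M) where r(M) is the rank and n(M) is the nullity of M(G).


r(M) = |V| - c = 7 - 1 = 6.
nullity = |E| - r(M) = 9 - 6 = 3.
Product = 6 * 3 = 18.

18


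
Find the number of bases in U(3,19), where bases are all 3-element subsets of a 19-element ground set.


Bases of U(3,19) are all 3-element subsets of the 19-element ground set.
Number of bases = C(19,3).
C(19,3) = (19 * 18 * 17) / (1 * 2 * 3) = 969.

969


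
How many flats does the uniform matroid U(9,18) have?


Flats of U(9,18): every subset of size < 9 is a flat, plus E itself.
Count = C(18,0) + C(18,1) + C(18,2) + C(18,3) + C(18,4) + C(18,5) + C(18,6) + C(18,7) + C(18,8) + 1
     = 1 + 18 + 153 + 816 + 3060 + 8568 + 18564 + 31824 + 43758 + 1
     = 106763.

106763


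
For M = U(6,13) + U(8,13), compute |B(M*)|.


(M1+M2)* = M1* + M2*.
M1* = U(7,13), bases: C(13,7) = 1716.
M2* = U(5,13), bases: C(13,5) = 1287.
|B(M*)| = 1716 * 1287 = 2208492.

2208492


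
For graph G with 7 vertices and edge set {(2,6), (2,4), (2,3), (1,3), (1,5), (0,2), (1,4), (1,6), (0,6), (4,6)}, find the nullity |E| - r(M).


Cycle rank (nullity) = |E| - r(M) = |E| - (|V| - c).
|E| = 10, |V| = 7, c = 1.
Nullity = 10 - (7 - 1) = 10 - 6 = 4.

4
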